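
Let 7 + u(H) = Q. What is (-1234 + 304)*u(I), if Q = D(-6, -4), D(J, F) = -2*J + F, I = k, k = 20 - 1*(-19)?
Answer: -930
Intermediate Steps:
k = 39 (k = 20 + 19 = 39)
I = 39
D(J, F) = F - 2*J
Q = 8 (Q = -4 - 2*(-6) = -4 + 12 = 8)
u(H) = 1 (u(H) = -7 + 8 = 1)
(-1234 + 304)*u(I) = (-1234 + 304)*1 = -930*1 = -930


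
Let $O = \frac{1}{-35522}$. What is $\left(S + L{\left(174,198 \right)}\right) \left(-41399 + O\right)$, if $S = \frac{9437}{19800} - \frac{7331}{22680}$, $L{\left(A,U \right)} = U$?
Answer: $- \frac{181745844342350377}{22155071400} \approx -8.2034 \cdot 10^{6}$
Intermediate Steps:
$O = - \frac{1}{35522} \approx -2.8152 \cdot 10^{-5}$
$S = \frac{95663}{623700}$ ($S = 9437 \cdot \frac{1}{19800} - \frac{7331}{22680} = \frac{9437}{19800} - \frac{7331}{22680} = \frac{95663}{623700} \approx 0.15338$)
$\left(S + L{\left(174,198 \right)}\right) \left(-41399 + O\right) = \left(\frac{95663}{623700} + 198\right) \left(-41399 - \frac{1}{35522}\right) = \frac{123588263}{623700} \left(- \frac{1470575279}{35522}\right) = - \frac{181745844342350377}{22155071400}$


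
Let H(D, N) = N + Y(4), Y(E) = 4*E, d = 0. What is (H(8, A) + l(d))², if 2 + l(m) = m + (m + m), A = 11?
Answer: 625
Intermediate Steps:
H(D, N) = 16 + N (H(D, N) = N + 4*4 = N + 16 = 16 + N)
l(m) = -2 + 3*m (l(m) = -2 + (m + (m + m)) = -2 + (m + 2*m) = -2 + 3*m)
(H(8, A) + l(d))² = ((16 + 11) + (-2 + 3*0))² = (27 + (-2 + 0))² = (27 - 2)² = 25² = 625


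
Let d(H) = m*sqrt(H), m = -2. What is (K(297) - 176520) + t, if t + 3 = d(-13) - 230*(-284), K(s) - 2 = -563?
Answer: -111764 - 2*I*sqrt(13) ≈ -1.1176e+5 - 7.2111*I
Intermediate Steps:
d(H) = -2*sqrt(H)
K(s) = -561 (K(s) = 2 - 563 = -561)
t = 65317 - 2*I*sqrt(13) (t = -3 + (-2*I*sqrt(13) - 230*(-284)) = -3 + (-2*I*sqrt(13) + 65320) = -3 + (65320 - 2*I*sqrt(13)) = 65317 - 2*I*sqrt(13) ≈ 65317.0 - 7.2111*I)
(K(297) - 176520) + t = (-561 - 176520) + (65317 - 2*I*sqrt(13)) = -177081 + (65317 - 2*I*sqrt(13)) = -111764 - 2*I*sqrt(13)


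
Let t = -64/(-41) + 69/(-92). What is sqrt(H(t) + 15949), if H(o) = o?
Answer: 3*sqrt(11916281)/82 ≈ 126.29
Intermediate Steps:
t = 133/164 (t = -64*(-1/41) + 69*(-1/92) = 64/41 - 3/4 = 133/164 ≈ 0.81098)
sqrt(H(t) + 15949) = sqrt(133/164 + 15949) = sqrt(2615769/164) = 3*sqrt(11916281)/82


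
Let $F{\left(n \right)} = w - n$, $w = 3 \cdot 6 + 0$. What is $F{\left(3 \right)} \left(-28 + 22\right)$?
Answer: $-90$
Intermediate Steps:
$w = 18$ ($w = 18 + 0 = 18$)
$F{\left(n \right)} = 18 - n$
$F{\left(3 \right)} \left(-28 + 22\right) = \left(18 - 3\right) \left(-28 + 22\right) = \left(18 - 3\right) \left(-6\right) = 15 \left(-6\right) = -90$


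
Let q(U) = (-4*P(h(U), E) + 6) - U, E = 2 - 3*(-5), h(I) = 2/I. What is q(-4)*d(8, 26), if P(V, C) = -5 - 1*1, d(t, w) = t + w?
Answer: 1156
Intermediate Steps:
E = 17 (E = 2 + 15 = 17)
P(V, C) = -6 (P(V, C) = -5 - 1 = -6)
q(U) = 30 - U (q(U) = (-4*(-6) + 6) - U = (24 + 6) - U = 30 - U)
q(-4)*d(8, 26) = (30 - 1*(-4))*(8 + 26) = (30 + 4)*34 = 34*34 = 1156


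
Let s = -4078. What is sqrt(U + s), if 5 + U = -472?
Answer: I*sqrt(4555) ≈ 67.491*I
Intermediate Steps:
U = -477 (U = -5 - 472 = -477)
sqrt(U + s) = sqrt(-477 - 4078) = sqrt(-4555) = I*sqrt(4555)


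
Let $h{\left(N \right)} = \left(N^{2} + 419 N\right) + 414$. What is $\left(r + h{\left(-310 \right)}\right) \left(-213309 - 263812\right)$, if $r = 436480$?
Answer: $-192329383584$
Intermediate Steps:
$h{\left(N \right)} = 414 + N^{2} + 419 N$
$\left(r + h{\left(-310 \right)}\right) \left(-213309 - 263812\right) = \left(436480 + \left(414 + \left(-310\right)^{2} + 419 \left(-310\right)\right)\right) \left(-213309 - 263812\right) = \left(436480 + \left(414 + 96100 - 129890\right)\right) \left(-213309 - 263812\right) = \left(436480 - 33376\right) \left(-477121\right) = 403104 \left(-477121\right) = -192329383584$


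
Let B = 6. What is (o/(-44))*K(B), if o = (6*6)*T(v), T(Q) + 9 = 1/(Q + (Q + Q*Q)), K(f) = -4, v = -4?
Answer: -639/22 ≈ -29.045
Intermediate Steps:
T(Q) = -9 + 1/(Q² + 2*Q) (T(Q) = -9 + 1/(Q + (Q + Q*Q)) = -9 + 1/(Q + (Q + Q²)) = -9 + 1/(Q² + 2*Q))
o = -639/2 (o = (6*6)*((1 - 18*(-4) - 9*(-4)²)/((-4)*(2 - 4))) = 36*(-¼*(1 + 72 - 9*16)/(-2)) = 36*(-¼*(-½)*(1 + 72 - 144)) = 36*(-¼*(-½)*(-71)) = 36*(-71/8) = -639/2 ≈ -319.50)
(o/(-44))*K(B) = (-639/2/(-44))*(-4) = -1/44*(-639/2)*(-4) = (639/88)*(-4) = -639/22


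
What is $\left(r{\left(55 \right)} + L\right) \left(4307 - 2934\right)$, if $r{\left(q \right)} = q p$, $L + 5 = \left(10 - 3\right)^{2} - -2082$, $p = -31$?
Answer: $578033$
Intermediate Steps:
$L = 2126$ ($L = -5 + \left(\left(10 - 3\right)^{2} - -2082\right) = -5 + \left(7^{2} + 2082\right) = -5 + \left(49 + 2082\right) = -5 + 2131 = 2126$)
$r{\left(q \right)} = - 31 q$ ($r{\left(q \right)} = q \left(-31\right) = - 31 q$)
$\left(r{\left(55 \right)} + L\right) \left(4307 - 2934\right) = \left(\left(-31\right) 55 + 2126\right) \left(4307 - 2934\right) = \left(-1705 + 2126\right) \left(4307 - 2934\right) = 421 \left(4307 - 2934\right) = 421 \cdot 1373 = 578033$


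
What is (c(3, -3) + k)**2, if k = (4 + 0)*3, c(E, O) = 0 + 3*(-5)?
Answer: 9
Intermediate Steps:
c(E, O) = -15 (c(E, O) = 0 - 15 = -15)
k = 12 (k = 4*3 = 12)
(c(3, -3) + k)**2 = (-15 + 12)**2 = (-3)**2 = 9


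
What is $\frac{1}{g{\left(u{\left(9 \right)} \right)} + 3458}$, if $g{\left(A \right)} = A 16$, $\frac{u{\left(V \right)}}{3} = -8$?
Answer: $\frac{1}{3074} \approx 0.00032531$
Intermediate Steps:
$u{\left(V \right)} = -24$ ($u{\left(V \right)} = 3 \left(-8\right) = -24$)
$g{\left(A \right)} = 16 A$
$\frac{1}{g{\left(u{\left(9 \right)} \right)} + 3458} = \frac{1}{16 \left(-24\right) + 3458} = \frac{1}{-384 + 3458} = \frac{1}{3074}$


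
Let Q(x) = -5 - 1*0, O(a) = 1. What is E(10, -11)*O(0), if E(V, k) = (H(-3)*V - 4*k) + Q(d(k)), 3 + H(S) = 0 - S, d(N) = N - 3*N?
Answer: 39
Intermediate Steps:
d(N) = -2*N
Q(x) = -5 (Q(x) = -5 + 0 = -5)
H(S) = -3 - S (H(S) = -3 + (0 - S) = -3 - S)
E(V, k) = -5 - 4*k (E(V, k) = ((-3 - 1*(-3))*V - 4*k) - 5 = ((-3 + 3)*V - 4*k) - 5 = (0*V - 4*k) - 5 = (0 - 4*k) - 5 = -4*k - 5 = -5 - 4*k)
E(10, -11)*O(0) = (-5 - 4*(-11))*1 = (-5 + 44)*1 = 39*1 = 39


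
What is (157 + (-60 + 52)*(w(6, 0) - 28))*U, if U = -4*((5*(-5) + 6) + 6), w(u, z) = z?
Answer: 19812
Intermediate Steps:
U = 52 (U = -4*((-25 + 6) + 6) = -4*(-19 + 6) = -4*(-13) = 52)
(157 + (-60 + 52)*(w(6, 0) - 28))*U = (157 + (-60 + 52)*(0 - 28))*52 = (157 - 8*(-28))*52 = (157 + 224)*52 = 381*52 = 19812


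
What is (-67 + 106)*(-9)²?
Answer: 3159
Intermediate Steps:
(-67 + 106)*(-9)² = 39*81 = 3159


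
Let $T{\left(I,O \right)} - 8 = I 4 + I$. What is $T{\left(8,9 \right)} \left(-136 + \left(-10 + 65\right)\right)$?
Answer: $-3888$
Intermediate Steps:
$T{\left(I,O \right)} = 8 + 5 I$ ($T{\left(I,O \right)} = 8 + \left(I 4 + I\right) = 8 + \left(4 I + I\right) = 8 + 5 I$)
$T{\left(8,9 \right)} \left(-136 + \left(-10 + 65\right)\right) = \left(8 + 5 \cdot 8\right) \left(-136 + \left(-10 + 65\right)\right) = \left(8 + 40\right) \left(-136 + 55\right) = 48 \left(-81\right) = -3888$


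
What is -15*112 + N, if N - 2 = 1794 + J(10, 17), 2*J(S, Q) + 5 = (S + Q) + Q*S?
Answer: 212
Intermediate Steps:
J(S, Q) = -5/2 + Q/2 + S/2 + Q*S/2 (J(S, Q) = -5/2 + ((S + Q) + Q*S)/2 = -5/2 + ((Q + S) + Q*S)/2 = -5/2 + (Q + S + Q*S)/2 = -5/2 + (Q/2 + S/2 + Q*S/2) = -5/2 + Q/2 + S/2 + Q*S/2)
N = 1892 (N = 2 + (1794 + (-5/2 + (1/2)*17 + (1/2)*10 + (1/2)*17*10)) = 2 + (1794 + (-5/2 + 17/2 + 5 + 85)) = 2 + (1794 + 96) = 2 + 1890 = 1892)
-15*112 + N = -15*112 + 1892 = -1680 + 1892 = 212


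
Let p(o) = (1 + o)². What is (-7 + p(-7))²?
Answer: 841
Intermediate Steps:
(-7 + p(-7))² = (-7 + (1 - 7)²)² = (-7 + (-6)²)² = (-7 + 36)² = 29² = 841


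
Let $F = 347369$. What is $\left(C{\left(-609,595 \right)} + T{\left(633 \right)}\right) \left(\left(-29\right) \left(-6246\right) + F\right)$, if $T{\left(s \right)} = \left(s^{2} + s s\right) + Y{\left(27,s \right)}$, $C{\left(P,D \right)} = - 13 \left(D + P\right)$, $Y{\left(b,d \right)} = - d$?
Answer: $423292322281$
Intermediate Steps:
$C{\left(P,D \right)} = - 13 D - 13 P$
$T{\left(s \right)} = - s + 2 s^{2}$ ($T{\left(s \right)} = \left(s^{2} + s s\right) - s = \left(s^{2} + s^{2}\right) - s = 2 s^{2} - s = - s + 2 s^{2}$)
$\left(C{\left(-609,595 \right)} + T{\left(633 \right)}\right) \left(\left(-29\right) \left(-6246\right) + F\right) = \left(\left(\left(-13\right) 595 - -7917\right) + 633 \left(-1 + 2 \cdot 633\right)\right) \left(\left(-29\right) \left(-6246\right) + 347369\right) = \left(\left(-7735 + 7917\right) + 633 \left(-1 + 1266\right)\right) \left(181134 + 347369\right) = \left(182 + 633 \cdot 1265\right) 528503 = \left(182 + 800745\right) 528503 = 800927 \cdot 528503 = 423292322281$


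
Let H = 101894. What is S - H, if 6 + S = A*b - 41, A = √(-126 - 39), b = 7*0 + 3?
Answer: -101941 + 3*I*√165 ≈ -1.0194e+5 + 38.536*I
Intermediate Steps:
b = 3 (b = 0 + 3 = 3)
A = I*√165 (A = √(-165) = I*√165 ≈ 12.845*I)
S = -47 + 3*I*√165 (S = -6 + ((I*√165)*3 - 41) = -6 + (3*I*√165 - 41) = -6 + (-41 + 3*I*√165) = -47 + 3*I*√165 ≈ -47.0 + 38.536*I)
S - H = (-47 + 3*I*√165) - 1*101894 = (-47 + 3*I*√165) - 101894 = -101941 + 3*I*√165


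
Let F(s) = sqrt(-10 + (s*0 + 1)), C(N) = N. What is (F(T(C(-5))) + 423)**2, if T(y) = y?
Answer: 178920 + 2538*I ≈ 1.7892e+5 + 2538.0*I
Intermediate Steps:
F(s) = 3*I (F(s) = sqrt(-10 + (0 + 1)) = sqrt(-10 + 1) = sqrt(-9) = 3*I)
(F(T(C(-5))) + 423)**2 = (3*I + 423)**2 = (423 + 3*I)**2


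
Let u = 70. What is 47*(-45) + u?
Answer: -2045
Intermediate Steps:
47*(-45) + u = 47*(-45) + 70 = -2115 + 70 = -2045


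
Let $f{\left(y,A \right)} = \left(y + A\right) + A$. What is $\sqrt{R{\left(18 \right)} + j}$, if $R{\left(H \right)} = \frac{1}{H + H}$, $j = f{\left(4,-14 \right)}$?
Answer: $\frac{i \sqrt{863}}{6} \approx 4.8961 i$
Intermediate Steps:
$f{\left(y,A \right)} = y + 2 A$ ($f{\left(y,A \right)} = \left(A + y\right) + A = y + 2 A$)
$j = -24$ ($j = 4 + 2 \left(-14\right) = 4 - 28 = -24$)
$R{\left(H \right)} = \frac{1}{2 H}$
$\sqrt{R{\left(18 \right)} + j} = \sqrt{\frac{1}{2 \cdot 18} - 24} = \sqrt{\frac{1}{2} \cdot \frac{1}{18} - 24} = \sqrt{\frac{1}{36} - 24} = \sqrt{- \frac{863}{36}} = \frac{i \sqrt{863}}{6}$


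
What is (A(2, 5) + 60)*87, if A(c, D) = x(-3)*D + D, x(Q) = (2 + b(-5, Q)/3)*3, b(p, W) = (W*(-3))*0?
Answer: 8265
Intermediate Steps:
b(p, W) = 0 (b(p, W) = -3*W*0 = 0)
x(Q) = 6 (x(Q) = (2 + 0/3)*3 = (2 + 0*(⅓))*3 = (2 + 0)*3 = 2*3 = 6)
A(c, D) = 7*D (A(c, D) = 6*D + D = 7*D)
(A(2, 5) + 60)*87 = (7*5 + 60)*87 = (35 + 60)*87 = 95*87 = 8265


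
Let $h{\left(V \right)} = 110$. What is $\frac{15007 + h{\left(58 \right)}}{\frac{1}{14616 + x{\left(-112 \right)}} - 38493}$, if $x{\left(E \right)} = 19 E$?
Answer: $- \frac{188781096}{480700583} \approx -0.39272$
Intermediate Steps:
$\frac{15007 + h{\left(58 \right)}}{\frac{1}{14616 + x{\left(-112 \right)}} - 38493} = \frac{15007 + 110}{\frac{1}{14616 + 19 \left(-112\right)} - 38493} = \frac{15117}{\frac{1}{14616 - 2128} - 38493} = \frac{15117}{\frac{1}{12488} - 38493} = \frac{15117}{- \frac{480700583}{12488}} = 15117 \left(- \frac{12488}{480700583}\right) = - \frac{188781096}{480700583}$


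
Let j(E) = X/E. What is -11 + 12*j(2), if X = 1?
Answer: -5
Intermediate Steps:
j(E) = 1/E
-11 + 12*j(2) = -11 + 12/2 = -11 + 12*(½) = -11 + 6 = -5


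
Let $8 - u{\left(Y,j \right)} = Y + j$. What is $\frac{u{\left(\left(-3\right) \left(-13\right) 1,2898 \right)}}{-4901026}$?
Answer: $\frac{2929}{4901026} \approx 0.00059763$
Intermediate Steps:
$u{\left(Y,j \right)} = 8 - Y - j$ ($u{\left(Y,j \right)} = 8 - \left(Y + j\right) = 8 - Y - j$)
$\frac{u{\left(\left(-3\right) \left(-13\right) 1,2898 \right)}}{-4901026} = \frac{8 - \left(-3\right) \left(-13\right) 1 - 2898}{-4901026} = \left(8 - 39 \cdot 1 - 2898\right) \left(- \frac{1}{4901026}\right) = \left(8 - 39 - 2898\right) \left(- \frac{1}{4901026}\right) = \left(-2929\right) \left(- \frac{1}{4901026}\right) = \frac{2929}{4901026}$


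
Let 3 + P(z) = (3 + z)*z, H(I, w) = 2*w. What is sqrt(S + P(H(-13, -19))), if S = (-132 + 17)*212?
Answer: I*sqrt(23053) ≈ 151.83*I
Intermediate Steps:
P(z) = -3 + z*(3 + z) (P(z) = -3 + (3 + z)*z = -3 + z*(3 + z))
S = -24380 (S = -115*212 = -24380)
sqrt(S + P(H(-13, -19))) = sqrt(-24380 + (-3 + (2*(-19))**2 + 3*(2*(-19)))) = sqrt(-24380 + (-3 + (-38)**2 + 3*(-38))) = sqrt(-24380 + (-3 + 1444 - 114)) = sqrt(-24380 + 1327) = sqrt(-23053) = I*sqrt(23053)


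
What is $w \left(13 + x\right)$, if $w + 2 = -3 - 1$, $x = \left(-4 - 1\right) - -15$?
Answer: $-138$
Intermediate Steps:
$x = 10$ ($x = -5 + 15 = 10$)
$w = -6$ ($w = -2 - 4 = -6$)
$w \left(13 + x\right) = - 6 \left(13 + 10\right) = \left(-6\right) 23 = -138$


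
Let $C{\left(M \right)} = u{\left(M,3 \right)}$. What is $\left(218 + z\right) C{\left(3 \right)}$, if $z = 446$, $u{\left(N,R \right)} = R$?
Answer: $1992$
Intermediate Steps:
$C{\left(M \right)} = 3$
$\left(218 + z\right) C{\left(3 \right)} = \left(218 + 446\right) 3 = 664 \cdot 3 = 1992$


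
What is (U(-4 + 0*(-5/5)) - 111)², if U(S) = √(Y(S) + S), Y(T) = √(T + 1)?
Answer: (111 - √(-4 + I*√3))² ≈ 12223.0 - 452.12*I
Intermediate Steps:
Y(T) = √(1 + T)
U(S) = √(S + √(1 + S)) (U(S) = √(√(1 + S) + S) = √(S + √(1 + S)))
(U(-4 + 0*(-5/5)) - 111)² = (√((-4 + 0*(-5/5)) + √(1 + (-4 + 0*(-5/5)))) - 111)² = (√((-4 + 0*(-5*⅕)) + √(1 + (-4 + 0*(-5*⅕)))) - 111)² = (√((-4 + 0*(-1)) + √(1 + (-4 + 0*(-1)))) - 111)² = (√((-4 + 0) + √(1 + (-4 + 0))) - 111)² = (√(-4 + √(1 - 4)) - 111)² = (√(-4 + √(-3)) - 111)² = (√(-4 + I*√3) - 111)² = (-111 + √(-4 + I*√3))²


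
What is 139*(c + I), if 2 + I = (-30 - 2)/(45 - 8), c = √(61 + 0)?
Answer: -14734/37 + 139*√61 ≈ 687.41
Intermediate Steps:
c = √61 ≈ 7.8102
I = -106/37 (I = -2 + (-30 - 2)/(45 - 8) = -2 - 32/37 = -106/37 ≈ -2.8649)
139*(c + I) = 139*(√61 - 106/37) = 139*(-106/37 + √61) = -14734/37 + 139*√61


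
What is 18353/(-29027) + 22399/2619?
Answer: 602109266/76021713 ≈ 7.9202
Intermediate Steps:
18353/(-29027) + 22399/2619 = 18353*(-1/29027) + 22399*(1/2619) = -18353/29027 + 22399/2619 = 602109266/76021713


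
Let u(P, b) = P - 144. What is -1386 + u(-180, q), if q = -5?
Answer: -1710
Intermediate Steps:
u(P, b) = -144 + P
-1386 + u(-180, q) = -1386 + (-144 - 180) = -1386 - 324 = -1710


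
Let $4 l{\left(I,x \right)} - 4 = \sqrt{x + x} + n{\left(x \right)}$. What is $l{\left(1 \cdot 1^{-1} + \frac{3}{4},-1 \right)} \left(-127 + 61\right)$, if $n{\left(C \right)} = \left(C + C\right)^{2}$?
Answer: $-132 - \frac{33 i \sqrt{2}}{2} \approx -132.0 - 23.335 i$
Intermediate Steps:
$n{\left(C \right)} = 4 C^{2}$ ($n{\left(C \right)} = \left(2 C\right)^{2} = 4 C^{2}$)
$l{\left(I,x \right)} = 1 + x^{2} + \frac{\sqrt{2} \sqrt{x}}{4}$ ($l{\left(I,x \right)} = 1 + \frac{\sqrt{x + x} + 4 x^{2}}{4} = 1 + \frac{\sqrt{2 x} + 4 x^{2}}{4} = 1 + \frac{\sqrt{2} \sqrt{x} + 4 x^{2}}{4} = 1 + \frac{4 x^{2} + \sqrt{2} \sqrt{x}}{4} = 1 + \left(x^{2} + \frac{\sqrt{2} \sqrt{x}}{4}\right) = 1 + x^{2} + \frac{\sqrt{2} \sqrt{x}}{4}$)
$l{\left(1 \cdot 1^{-1} + \frac{3}{4},-1 \right)} \left(-127 + 61\right) = \left(1 + \left(-1\right)^{2} + \frac{\sqrt{2} \sqrt{-1}}{4}\right) \left(-127 + 61\right) = \left(1 + 1 + \frac{\sqrt{2} i}{4}\right) \left(-66\right) = \left(1 + 1 + \frac{i \sqrt{2}}{4}\right) \left(-66\right) = \left(2 + \frac{i \sqrt{2}}{4}\right) \left(-66\right) = -132 - \frac{33 i \sqrt{2}}{2}$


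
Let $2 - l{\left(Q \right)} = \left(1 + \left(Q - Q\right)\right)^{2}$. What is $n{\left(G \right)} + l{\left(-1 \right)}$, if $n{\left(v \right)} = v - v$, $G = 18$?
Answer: $1$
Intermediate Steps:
$n{\left(v \right)} = 0$
$l{\left(Q \right)} = 1$ ($l{\left(Q \right)} = 2 - \left(1 + \left(Q - Q\right)\right)^{2} = 2 - \left(1 + 0\right)^{2} = 2 - 1^{2} = 2 - 1 = 1$)
$n{\left(G \right)} + l{\left(-1 \right)} = 0 + 1 = 1$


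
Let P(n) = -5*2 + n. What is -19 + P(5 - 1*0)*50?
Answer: -269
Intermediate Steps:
P(n) = -10 + n
-19 + P(5 - 1*0)*50 = -19 + (-10 + (5 - 1*0))*50 = -19 + (-10 + (5 + 0))*50 = -19 + (-10 + 5)*50 = -19 - 5*50 = -19 - 250 = -269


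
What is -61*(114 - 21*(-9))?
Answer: -18483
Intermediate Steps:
-61*(114 - 21*(-9)) = -61*(114 + 189) = -61*303 = -18483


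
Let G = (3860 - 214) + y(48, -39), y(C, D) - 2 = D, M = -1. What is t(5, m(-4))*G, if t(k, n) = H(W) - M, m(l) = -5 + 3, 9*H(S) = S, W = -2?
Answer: 2807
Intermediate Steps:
H(S) = S/9
m(l) = -2
y(C, D) = 2 + D
t(k, n) = 7/9 (t(k, n) = (⅑)*(-2) - 1*(-1) = -2/9 + 1 = 7/9)
G = 3609 (G = (3860 - 214) + (2 - 39) = 3646 - 37 = 3609)
t(5, m(-4))*G = (7/9)*3609 = 2807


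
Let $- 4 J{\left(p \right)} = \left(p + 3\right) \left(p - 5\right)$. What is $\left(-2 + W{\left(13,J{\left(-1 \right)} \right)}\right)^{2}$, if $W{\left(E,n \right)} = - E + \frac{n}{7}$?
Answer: $\frac{10404}{49} \approx 212.33$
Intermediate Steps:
$J{\left(p \right)} = - \frac{\left(-5 + p\right) \left(3 + p\right)}{4}$ ($J{\left(p \right)} = - \frac{\left(p + 3\right) \left(p - 5\right)}{4} = - \frac{\left(3 + p\right) \left(-5 + p\right)}{4} = - \frac{\left(-5 + p\right) \left(3 + p\right)}{4}$)
$W{\left(E,n \right)} = - E + \frac{n}{7}$ ($W{\left(E,n \right)} = - E + n \frac{1}{7} = - E + \frac{n}{7}$)
$\left(-2 + W{\left(13,J{\left(-1 \right)} \right)}\right)^{2} = \left(-2 + \left(\left(-1\right) 13 + \frac{\frac{15}{4} + \frac{1}{2} \left(-1\right) - \frac{\left(-1\right)^{2}}{4}}{7}\right)\right)^{2} = \left(-2 - \left(13 - \frac{\frac{15}{4} - \frac{1}{2} - \frac{1}{4}}{7}\right)\right)^{2} = \left(-2 + \left(-13 + \frac{1}{7} \cdot 3\right)\right)^{2} = \left(-2 + \left(-13 + \frac{3}{7}\right)\right)^{2} = \left(-2 - \frac{88}{7}\right)^{2} = \left(- \frac{102}{7}\right)^{2} = \frac{10404}{49}$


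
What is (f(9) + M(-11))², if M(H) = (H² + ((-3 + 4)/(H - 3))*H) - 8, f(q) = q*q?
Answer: 7436529/196 ≈ 37942.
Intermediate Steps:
f(q) = q²
M(H) = -8 + H² + H/(-3 + H) (M(H) = (H² + (1/(-3 + H))*H) - 8 = (H² + H/(-3 + H)) - 8 = -8 + H² + H/(-3 + H))
(f(9) + M(-11))² = (9² + (24 + (-11)³ - 7*(-11) - 3*(-11)²)/(-3 - 11))² = (81 + (24 - 1331 + 77 - 3*121)/(-14))² = (81 - (24 - 1331 + 77 - 363)/14)² = (81 - 1/14*(-1593))² = (81 + 1593/14)² = (2727/14)² = 7436529/196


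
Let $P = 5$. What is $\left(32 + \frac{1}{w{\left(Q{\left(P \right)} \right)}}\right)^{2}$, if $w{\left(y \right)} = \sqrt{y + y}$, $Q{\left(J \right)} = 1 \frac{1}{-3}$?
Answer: $\frac{\left(64 - i \sqrt{6}\right)^{2}}{4} \approx 1022.5 - 78.384 i$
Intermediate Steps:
$Q{\left(J \right)} = - \frac{1}{3}$ ($Q{\left(J \right)} = 1 \left(- \frac{1}{3}\right) = - \frac{1}{3}$)
$w{\left(y \right)} = \sqrt{2} \sqrt{y}$ ($w{\left(y \right)} = \sqrt{2 y} = \sqrt{2} \sqrt{y}$)
$\left(32 + \frac{1}{w{\left(Q{\left(P \right)} \right)}}\right)^{2} = \left(32 + \frac{1}{\sqrt{2} \sqrt{- \frac{1}{3}}}\right)^{2} = \left(32 + \frac{1}{\sqrt{2} \frac{i \sqrt{3}}{3}}\right)^{2} = \left(32 + \frac{1}{\frac{1}{3} i \sqrt{6}}\right)^{2} = \left(32 - \frac{i \sqrt{6}}{2}\right)^{2}$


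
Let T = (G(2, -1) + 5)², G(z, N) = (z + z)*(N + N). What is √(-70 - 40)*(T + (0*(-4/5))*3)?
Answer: 9*I*√110 ≈ 94.393*I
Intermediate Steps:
G(z, N) = 4*N*z (G(z, N) = (2*z)*(2*N) = 4*N*z)
T = 9 (T = (4*(-1)*2 + 5)² = (-8 + 5)² = (-3)² = 9)
√(-70 - 40)*(T + (0*(-4/5))*3) = √(-70 - 40)*(9 + (0*(-4/5))*3) = √(-110)*(9 + (0*(-4*⅕))*3) = (I*√110)*(9 + (0*(-⅘))*3) = (I*√110)*(9 + 0*3) = (I*√110)*(9 + 0) = (I*√110)*9 = 9*I*√110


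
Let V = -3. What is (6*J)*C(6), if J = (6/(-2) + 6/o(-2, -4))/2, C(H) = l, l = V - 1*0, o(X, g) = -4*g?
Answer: 189/8 ≈ 23.625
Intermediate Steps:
l = -3 (l = -3 - 1*0 = -3 + 0 = -3)
C(H) = -3
J = -21/16 (J = (6/(-2) + 6/((-4*(-4))))/2 = (6*(-½) + 6/16)*(½) = (-3 + 6*(1/16))*(½) = (-3 + 3/8)*(½) = -21/8*½ = -21/16 ≈ -1.3125)
(6*J)*C(6) = (6*(-21/16))*(-3) = -63/8*(-3) = 189/8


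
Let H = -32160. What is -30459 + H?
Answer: -62619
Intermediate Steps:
-30459 + H = -30459 - 32160 = -62619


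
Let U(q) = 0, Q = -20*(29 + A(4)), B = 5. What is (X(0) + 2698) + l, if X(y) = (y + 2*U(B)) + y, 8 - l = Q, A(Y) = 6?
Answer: 3406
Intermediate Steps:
Q = -700 (Q = -20*(29 + 6) = -20*35 = -700)
l = 708 (l = 8 - 1*(-700) = 8 + 700 = 708)
X(y) = 2*y (X(y) = (y + 2*0) + y = (y + 0) + y = y + y = 2*y)
(X(0) + 2698) + l = (2*0 + 2698) + 708 = (0 + 2698) + 708 = 2698 + 708 = 3406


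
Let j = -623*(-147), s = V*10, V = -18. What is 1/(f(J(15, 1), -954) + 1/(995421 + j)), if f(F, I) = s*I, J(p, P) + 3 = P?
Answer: 1087002/186659983441 ≈ 5.8234e-6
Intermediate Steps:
J(p, P) = -3 + P
s = -180 (s = -18*10 = -180)
f(F, I) = -180*I
j = 91581
1/(f(J(15, 1), -954) + 1/(995421 + j)) = 1/(-180*(-954) + 1/(995421 + 91581)) = 1/(171720 + 1/1087002) = 1/(186659983441/1087002) = 1087002/186659983441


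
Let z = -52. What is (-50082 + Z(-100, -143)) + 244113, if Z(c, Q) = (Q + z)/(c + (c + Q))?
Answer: 66552828/343 ≈ 1.9403e+5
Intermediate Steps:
Z(c, Q) = (-52 + Q)/(Q + 2*c) (Z(c, Q) = (Q - 52)/(c + (c + Q)) = (-52 + Q)/(c + (Q + c)) = (-52 + Q)/(Q + 2*c))
(-50082 + Z(-100, -143)) + 244113 = (-50082 + (-52 - 143)/(-143 + 2*(-100))) + 244113 = (-50082 - 195/(-143 - 200)) + 244113 = (-50082 - 195/(-343)) + 244113 = (-50082 - 1/343*(-195)) + 244113 = (-50082 + 195/343) + 244113 = -17177931/343 + 244113 = 66552828/343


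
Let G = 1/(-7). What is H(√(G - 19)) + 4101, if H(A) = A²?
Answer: 28573/7 ≈ 4081.9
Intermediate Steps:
G = -⅐ ≈ -0.14286
H(√(G - 19)) + 4101 = (√(-⅐ - 19))² + 4101 = (√(-134/7))² + 4101 = (I*√938/7)² + 4101 = -134/7 + 4101 = 28573/7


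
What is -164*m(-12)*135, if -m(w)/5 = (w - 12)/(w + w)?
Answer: 110700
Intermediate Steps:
m(w) = -5*(-12 + w)/(2*w) (m(w) = -5*(w - 12)/(w + w) = -5*(-12 + w)/(2*w))
-164*m(-12)*135 = -164*(-5/2 + 30/(-12))*135 = -164*(-5/2 + 30*(-1/12))*135 = -164*(-5/2 - 5/2)*135 = -164*(-5)*135 = 820*135 = 110700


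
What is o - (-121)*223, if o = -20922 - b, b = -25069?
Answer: 31130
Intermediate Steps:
o = 4147 (o = -20922 - 1*(-25069) = -20922 + 25069 = 4147)
o - (-121)*223 = 4147 - (-121)*223 = 4147 - 1*(-26983) = 4147 + 26983 = 31130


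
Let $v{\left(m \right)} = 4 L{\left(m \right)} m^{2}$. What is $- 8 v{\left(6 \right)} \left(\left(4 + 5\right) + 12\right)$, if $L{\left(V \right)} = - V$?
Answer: $145152$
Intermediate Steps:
$v{\left(m \right)} = - 4 m^{3}$ ($v{\left(m \right)} = 4 - m m^{2} = 4 \left(- m^{3}\right) = - 4 m^{3}$)
$- 8 v{\left(6 \right)} \left(\left(4 + 5\right) + 12\right) = - 8 \left(- 4 \cdot 6^{3}\right) \left(\left(4 + 5\right) + 12\right) = - 8 \left(\left(-4\right) 216\right) \left(9 + 12\right) = \left(-8\right) \left(-864\right) 21 = 6912 \cdot 21 = 145152$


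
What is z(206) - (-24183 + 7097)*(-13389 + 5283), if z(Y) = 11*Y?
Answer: -138496850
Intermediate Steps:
z(206) - (-24183 + 7097)*(-13389 + 5283) = 11*206 - (-24183 + 7097)*(-13389 + 5283) = 2266 - (-17086)*(-8106) = 2266 - 1*138499116 = 2266 - 138499116 = -138496850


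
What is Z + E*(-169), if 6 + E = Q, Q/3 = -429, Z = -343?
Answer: 218174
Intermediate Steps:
Q = -1287 (Q = 3*(-429) = -1287)
E = -1293 (E = -6 - 1287 = -1293)
Z + E*(-169) = -343 - 1293*(-169) = -343 + 218517 = 218174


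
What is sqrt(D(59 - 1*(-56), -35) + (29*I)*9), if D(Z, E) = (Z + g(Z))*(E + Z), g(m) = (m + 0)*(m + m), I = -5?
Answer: sqrt(2123895) ≈ 1457.4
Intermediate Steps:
g(m) = 2*m**2 (g(m) = m*(2*m) = 2*m**2)
D(Z, E) = (E + Z)*(Z + 2*Z**2) (D(Z, E) = (Z + 2*Z**2)*(E + Z) = (E + Z)*(Z + 2*Z**2))
sqrt(D(59 - 1*(-56), -35) + (29*I)*9) = sqrt((59 - 1*(-56))*(-35 + (59 - 1*(-56)) + 2*(59 - 1*(-56))**2 + 2*(-35)*(59 - 1*(-56))) + (29*(-5))*9) = sqrt((59 + 56)*(-35 + (59 + 56) + 2*(59 + 56)**2 + 2*(-35)*(59 + 56)) - 145*9) = sqrt(115*(-35 + 115 + 2*115**2 + 2*(-35)*115) - 1305) = sqrt(115*(-35 + 115 + 2*13225 - 8050) - 1305) = sqrt(115*(-35 + 115 + 26450 - 8050) - 1305) = sqrt(115*18480 - 1305) = sqrt(2125200 - 1305) = sqrt(2123895)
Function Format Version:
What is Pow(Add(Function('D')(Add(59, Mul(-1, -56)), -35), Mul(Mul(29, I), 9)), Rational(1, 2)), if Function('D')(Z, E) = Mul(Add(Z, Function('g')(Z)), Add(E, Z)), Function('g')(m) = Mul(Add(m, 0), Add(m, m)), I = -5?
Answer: Pow(2123895, Rational(1, 2)) ≈ 1457.4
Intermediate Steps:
Function('g')(m) = Mul(2, Pow(m, 2)) (Function('g')(m) = Mul(m, Mul(2, m)) = Mul(2, Pow(m, 2)))
Function('D')(Z, E) = Mul(Add(E, Z), Add(Z, Mul(2, Pow(Z, 2)))) (Function('D')(Z, E) = Mul(Add(Z, Mul(2, Pow(Z, 2))), Add(E, Z)) = Mul(Add(E, Z), Add(Z, Mul(2, Pow(Z, 2)))))
Pow(Add(Function('D')(Add(59, Mul(-1, -56)), -35), Mul(Mul(29, I), 9)), Rational(1, 2)) = Pow(Add(Mul(Add(59, Mul(-1, -56)), Add(-35, Add(59, Mul(-1, -56)), Mul(2, Pow(Add(59, Mul(-1, -56)), 2)), Mul(2, -35, Add(59, Mul(-1, -56))))), Mul(Mul(29, -5), 9)), Rational(1, 2)) = Pow(Add(Mul(Add(59, 56), Add(-35, Add(59, 56), Mul(2, Pow(Add(59, 56), 2)), Mul(2, -35, Add(59, 56)))), Mul(-145, 9)), Rational(1, 2)) = Pow(Add(Mul(115, Add(-35, 115, Mul(2, Pow(115, 2)), Mul(2, -35, 115))), -1305), Rational(1, 2)) = Pow(Add(Mul(115, Add(-35, 115, Mul(2, 13225), -8050)), -1305), Rational(1, 2)) = Pow(Add(Mul(115, Add(-35, 115, 26450, -8050)), -1305), Rational(1, 2)) = Pow(Add(Mul(115, 18480), -1305), Rational(1, 2)) = Pow(Add(2125200, -1305), Rational(1, 2)) = Pow(2123895, Rational(1, 2))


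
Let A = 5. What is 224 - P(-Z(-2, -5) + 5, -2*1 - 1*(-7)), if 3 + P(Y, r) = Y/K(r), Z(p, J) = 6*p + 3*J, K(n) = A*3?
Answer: 3373/15 ≈ 224.87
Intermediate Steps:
K(n) = 15 (K(n) = 5*3 = 15)
Z(p, J) = 3*J + 6*p
P(Y, r) = -3 + Y/15
224 - P(-Z(-2, -5) + 5, -2*1 - 1*(-7)) = 224 - (-3 + (-(3*(-5) + 6*(-2)) + 5)/15) = 224 - (-3 + (-(-15 - 12) + 5)/15) = 224 - (-3 + (-1*(-27) + 5)/15) = 224 - (-3 + (27 + 5)/15) = 224 - (-3 + (1/15)*32) = 224 - (-3 + 32/15) = 224 - 1*(-13/15) = 224 + 13/15 = 3373/15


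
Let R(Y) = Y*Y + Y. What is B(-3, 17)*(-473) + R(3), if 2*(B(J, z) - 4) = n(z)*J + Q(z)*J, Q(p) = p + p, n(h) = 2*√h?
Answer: 22243 + 1419*√17 ≈ 28094.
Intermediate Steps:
Q(p) = 2*p
R(Y) = Y + Y² (R(Y) = Y² + Y = Y + Y²)
B(J, z) = 4 + J*z + J*√z (B(J, z) = 4 + ((2*√z)*J + (2*z)*J)/2 = 4 + (2*J*√z + 2*J*z)/2 = 4 + (2*J*z + 2*J*√z)/2 = 4 + (J*z + J*√z) = 4 + J*z + J*√z)
B(-3, 17)*(-473) + R(3) = (4 - 3*17 - 3*√17)*(-473) + 3*(1 + 3) = (4 - 51 - 3*√17)*(-473) + 3*4 = (-47 - 3*√17)*(-473) + 12 = (22231 + 1419*√17) + 12 = 22243 + 1419*√17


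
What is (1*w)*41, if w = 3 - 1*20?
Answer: -697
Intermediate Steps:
w = -17 (w = 3 - 20 = -17)
(1*w)*41 = (1*(-17))*41 = -17*41 = -697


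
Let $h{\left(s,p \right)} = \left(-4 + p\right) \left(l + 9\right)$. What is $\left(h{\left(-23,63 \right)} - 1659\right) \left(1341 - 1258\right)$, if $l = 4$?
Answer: $-74036$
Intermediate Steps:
$h{\left(s,p \right)} = -52 + 13 p$ ($h{\left(s,p \right)} = \left(-4 + p\right) \left(4 + 9\right) = \left(-4 + p\right) 13 = -52 + 13 p$)
$\left(h{\left(-23,63 \right)} - 1659\right) \left(1341 - 1258\right) = \left(\left(-52 + 13 \cdot 63\right) - 1659\right) \left(1341 - 1258\right) = \left(\left(-52 + 819\right) - 1659\right) 83 = \left(767 - 1659\right) 83 = \left(-892\right) 83 = -74036$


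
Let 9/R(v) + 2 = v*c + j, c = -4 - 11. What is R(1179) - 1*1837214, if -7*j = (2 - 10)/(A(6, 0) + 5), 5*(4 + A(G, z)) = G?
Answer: -834008807173/453953 ≈ -1.8372e+6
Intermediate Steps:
A(G, z) = -4 + G/5
c = -15
j = 40/77 (j = -(2 - 10)/(7*((-4 + (1/5)*6) + 5)) = -(-8)/(7*((-4 + 6/5) + 5)) = -(-8)/(7*(-14/5 + 5)) = -(-8)/(7*11/5) = -(-8)*5/(7*11) = -1/7*(-40/11) = 40/77 ≈ 0.51948)
R(v) = 9/(-114/77 - 15*v) (R(v) = 9/(-2 + (v*(-15) + 40/77)) = 9/(-2 + (-15*v + 40/77)) = 9/(-2 + (40/77 - 15*v)) = 9/(-114/77 - 15*v))
R(1179) - 1*1837214 = -231/(38 + 385*1179) - 1*1837214 = -231/(38 + 453915) - 1837214 = -231/453953 - 1837214 = -834008807173/453953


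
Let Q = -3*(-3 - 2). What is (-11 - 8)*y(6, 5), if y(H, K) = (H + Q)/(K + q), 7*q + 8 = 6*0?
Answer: -931/9 ≈ -103.44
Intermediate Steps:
Q = 15 (Q = -3*(-5) = 15)
q = -8/7 (q = -8/7 + (6*0)/7 = -8/7 + (⅐)*0 = -8/7 + 0 = -8/7 ≈ -1.1429)
y(H, K) = (15 + H)/(-8/7 + K) (y(H, K) = (H + 15)/(K - 8/7) = (15 + H)/(-8/7 + K))
(-11 - 8)*y(6, 5) = (-11 - 8)*(7*(15 + 6)/(-8 + 7*5)) = -133*21/(-8 + 35) = -133*21/27 = -19*49/9 = -931/9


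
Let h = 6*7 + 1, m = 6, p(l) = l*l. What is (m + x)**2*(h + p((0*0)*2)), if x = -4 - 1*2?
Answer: 0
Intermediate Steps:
p(l) = l**2
x = -6 (x = -4 - 2 = -6)
h = 43 (h = 42 + 1 = 43)
(m + x)**2*(h + p((0*0)*2)) = (6 - 6)**2*(43 + ((0*0)*2)**2) = 0**2*(43 + (0*2)**2) = 0*(43 + 0**2) = 0*(43 + 0) = 0*43 = 0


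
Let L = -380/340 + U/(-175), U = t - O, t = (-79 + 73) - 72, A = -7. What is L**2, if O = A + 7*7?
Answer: 66049/354025 ≈ 0.18657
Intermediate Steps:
t = -78 (t = -6 - 72 = -78)
O = 42 (O = -7 + 7*7 = -7 + 49 = 42)
U = -120 (U = -78 - 1*42 = -78 - 42 = -120)
L = -257/595 (L = -380/340 - 120/(-175) = -380*1/340 - 120*(-1/175) = -19/17 + 24/35 = -257/595 ≈ -0.43193)
L**2 = (-257/595)**2 = 66049/354025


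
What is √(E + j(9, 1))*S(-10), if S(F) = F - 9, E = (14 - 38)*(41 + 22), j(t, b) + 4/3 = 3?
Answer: -19*I*√13593/3 ≈ -738.4*I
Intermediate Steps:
j(t, b) = 5/3 (j(t, b) = -4/3 + 3 = 5/3)
E = -1512 (E = -24*63 = -1512)
S(F) = -9 + F
√(E + j(9, 1))*S(-10) = √(-1512 + 5/3)*(-9 - 10) = √(-4531/3)*(-19) = (I*√13593/3)*(-19) = -19*I*√13593/3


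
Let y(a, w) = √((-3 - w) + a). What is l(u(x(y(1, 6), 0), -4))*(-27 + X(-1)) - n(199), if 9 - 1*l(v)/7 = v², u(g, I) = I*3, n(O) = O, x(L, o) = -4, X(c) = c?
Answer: 26261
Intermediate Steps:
y(a, w) = √(-3 + a - w)
u(g, I) = 3*I
l(v) = 63 - 7*v²
l(u(x(y(1, 6), 0), -4))*(-27 + X(-1)) - n(199) = (63 - 7*(3*(-4))²)*(-27 - 1) - 1*199 = (63 - 7*(-12)²)*(-28) - 199 = (63 - 7*144)*(-28) - 199 = (63 - 1008)*(-28) - 199 = -945*(-28) - 199 = 26460 - 199 = 26261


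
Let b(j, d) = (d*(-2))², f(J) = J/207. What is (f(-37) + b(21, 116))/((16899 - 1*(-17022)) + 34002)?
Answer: 11141531/14060061 ≈ 0.79242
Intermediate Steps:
f(J) = J/207 (f(J) = J*(1/207) = J/207)
b(j, d) = 4*d² (b(j, d) = (-2*d)² = 4*d²)
(f(-37) + b(21, 116))/((16899 - 1*(-17022)) + 34002) = ((1/207)*(-37) + 4*116²)/((16899 - 1*(-17022)) + 34002) = (-37/207 + 4*13456)/((16899 + 17022) + 34002) = (-37/207 + 53824)/(33921 + 34002) = (11141531/207)/67923 = (11141531/207)*(1/67923) = 11141531/14060061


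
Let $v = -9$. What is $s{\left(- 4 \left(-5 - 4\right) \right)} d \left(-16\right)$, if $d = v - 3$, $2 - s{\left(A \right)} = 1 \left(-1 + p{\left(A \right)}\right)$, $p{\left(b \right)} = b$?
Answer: $-6336$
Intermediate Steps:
$s{\left(A \right)} = 3 - A$ ($s{\left(A \right)} = 2 - 1 \left(-1 + A\right) = 2 - \left(-1 + A\right) = 3 - A$)
$d = -12$ ($d = -9 - 3 = -12$)
$s{\left(- 4 \left(-5 - 4\right) \right)} d \left(-16\right) = \left(3 - - 4 \left(-5 - 4\right)\right) \left(-12\right) \left(-16\right) = \left(3 - \left(-4\right) \left(-9\right)\right) \left(-12\right) \left(-16\right) = \left(3 - 36\right) \left(-12\right) \left(-16\right) = \left(-33\right) \left(-12\right) \left(-16\right) = 396 \left(-16\right) = -6336$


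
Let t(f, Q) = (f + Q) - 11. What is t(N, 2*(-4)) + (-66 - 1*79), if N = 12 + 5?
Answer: -147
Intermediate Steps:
N = 17
t(f, Q) = -11 + Q + f (t(f, Q) = (Q + f) - 11 = -11 + Q + f)
t(N, 2*(-4)) + (-66 - 1*79) = (-11 + 2*(-4) + 17) + (-66 - 1*79) = (-11 - 8 + 17) + (-66 - 79) = -2 - 145 = -147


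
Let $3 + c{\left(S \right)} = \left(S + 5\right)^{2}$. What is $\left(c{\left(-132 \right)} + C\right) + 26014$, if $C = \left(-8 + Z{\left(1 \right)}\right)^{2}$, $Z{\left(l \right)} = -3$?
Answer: $42261$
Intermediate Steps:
$c{\left(S \right)} = -3 + \left(5 + S\right)^{2}$ ($c{\left(S \right)} = -3 + \left(S + 5\right)^{2} = -3 + \left(5 + S\right)^{2}$)
$C = 121$ ($C = \left(-8 - 3\right)^{2} = \left(-11\right)^{2} = 121$)
$\left(c{\left(-132 \right)} + C\right) + 26014 = \left(\left(-3 + \left(5 - 132\right)^{2}\right) + 121\right) + 26014 = \left(\left(-3 + \left(-127\right)^{2}\right) + 121\right) + 26014 = \left(\left(-3 + 16129\right) + 121\right) + 26014 = \left(16126 + 121\right) + 26014 = 16247 + 26014 = 42261$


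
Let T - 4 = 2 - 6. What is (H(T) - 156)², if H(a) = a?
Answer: 24336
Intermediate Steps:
T = 0 (T = 4 + (2 - 6) = 4 - 4 = 0)
(H(T) - 156)² = (0 - 156)² = (-156)² = 24336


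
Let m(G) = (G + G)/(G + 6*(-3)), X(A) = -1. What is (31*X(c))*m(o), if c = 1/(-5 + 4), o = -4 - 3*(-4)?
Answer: 248/5 ≈ 49.600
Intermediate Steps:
o = 8 (o = -4 + 12 = 8)
c = -1 (c = 1/(-1) = -1)
m(G) = 2*G/(-18 + G) (m(G) = (2*G)/(G - 18) = (2*G)/(-18 + G) = 2*G/(-18 + G))
(31*X(c))*m(o) = (31*(-1))*(2*8/(-18 + 8)) = -62*8/(-10) = -62*8*(-1)/10 = -31*(-8/5) = 248/5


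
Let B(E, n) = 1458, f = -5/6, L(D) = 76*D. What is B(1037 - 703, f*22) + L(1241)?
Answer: 95774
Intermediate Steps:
f = -⅚ (f = -5*⅙ = -⅚ ≈ -0.83333)
B(1037 - 703, f*22) + L(1241) = 1458 + 76*1241 = 1458 + 94316 = 95774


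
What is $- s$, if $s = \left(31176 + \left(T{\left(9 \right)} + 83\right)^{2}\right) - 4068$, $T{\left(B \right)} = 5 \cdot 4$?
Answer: $-37717$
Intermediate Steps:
$T{\left(B \right)} = 20$
$s = 37717$ ($s = \left(31176 + \left(20 + 83\right)^{2}\right) - 4068 = \left(31176 + 103^{2}\right) - 4068 = \left(31176 + 10609\right) - 4068 = 41785 - 4068 = 37717$)
$- s = \left(-1\right) 37717 = -37717$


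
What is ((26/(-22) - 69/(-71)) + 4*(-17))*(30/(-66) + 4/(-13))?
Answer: 5806648/111683 ≈ 51.992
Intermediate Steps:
((26/(-22) - 69/(-71)) + 4*(-17))*(30/(-66) + 4/(-13)) = ((26*(-1/22) - 69*(-1/71)) - 68)*(30*(-1/66) + 4*(-1/13)) = ((-13/11 + 69/71) - 68)*(-5/11 - 4/13) = (-164/781 - 68)*(-109/143) = -53272/781*(-109/143) = 5806648/111683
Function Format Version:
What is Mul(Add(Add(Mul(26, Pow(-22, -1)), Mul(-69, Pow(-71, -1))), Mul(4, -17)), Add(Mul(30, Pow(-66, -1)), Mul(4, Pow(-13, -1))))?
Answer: Rational(5806648, 111683) ≈ 51.992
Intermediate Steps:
Mul(Add(Add(Mul(26, Pow(-22, -1)), Mul(-69, Pow(-71, -1))), Mul(4, -17)), Add(Mul(30, Pow(-66, -1)), Mul(4, Pow(-13, -1)))) = Mul(Add(Add(Mul(26, Rational(-1, 22)), Mul(-69, Rational(-1, 71))), -68), Add(Mul(30, Rational(-1, 66)), Mul(4, Rational(-1, 13)))) = Mul(Add(Add(Rational(-13, 11), Rational(69, 71)), -68), Add(Rational(-5, 11), Rational(-4, 13))) = Mul(Add(Rational(-164, 781), -68), Rational(-109, 143)) = Mul(Rational(-53272, 781), Rational(-109, 143)) = Rational(5806648, 111683)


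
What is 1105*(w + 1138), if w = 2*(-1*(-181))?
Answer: 1657500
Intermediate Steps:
w = 362 (w = 2*181 = 362)
1105*(w + 1138) = 1105*(362 + 1138) = 1105*1500 = 1657500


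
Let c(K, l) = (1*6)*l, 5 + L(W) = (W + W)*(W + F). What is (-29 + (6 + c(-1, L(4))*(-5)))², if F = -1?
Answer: 351649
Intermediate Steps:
L(W) = -5 + 2*W*(-1 + W) (L(W) = -5 + (W + W)*(W - 1) = -5 + (2*W)*(-1 + W) = -5 + 2*W*(-1 + W))
c(K, l) = 6*l
(-29 + (6 + c(-1, L(4))*(-5)))² = (-29 + (6 + (6*(-5 - 2*4 + 2*4²))*(-5)))² = (-29 + (6 + (6*(-5 - 8 + 2*16))*(-5)))² = (-29 + (6 + (6*(-5 - 8 + 32))*(-5)))² = (-29 + (6 + (6*19)*(-5)))² = (-29 + (6 + 114*(-5)))² = (-29 + (6 - 570))² = (-29 - 564)² = (-593)² = 351649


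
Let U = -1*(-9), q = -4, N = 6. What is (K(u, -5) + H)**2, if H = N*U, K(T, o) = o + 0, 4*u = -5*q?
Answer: 2401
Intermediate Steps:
u = 5 (u = (-5*(-4))/4 = (1/4)*20 = 5)
K(T, o) = o
U = 9
H = 54 (H = 6*9 = 54)
(K(u, -5) + H)**2 = (-5 + 54)**2 = 49**2 = 2401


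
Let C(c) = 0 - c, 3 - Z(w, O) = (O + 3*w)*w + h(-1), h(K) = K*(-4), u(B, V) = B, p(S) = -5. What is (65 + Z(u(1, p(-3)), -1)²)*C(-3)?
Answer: 222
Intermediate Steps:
h(K) = -4*K
Z(w, O) = -1 - w*(O + 3*w) (Z(w, O) = 3 - ((O + 3*w)*w - 4*(-1)) = 3 - (w*(O + 3*w) + 4) = 3 - (4 + w*(O + 3*w)) = 3 + (-4 - w*(O + 3*w)) = -1 - w*(O + 3*w))
C(c) = -c
(65 + Z(u(1, p(-3)), -1)²)*C(-3) = (65 + (-1 - 3*1² - 1*(-1)*1)²)*(-1*(-3)) = (65 + (-1 - 3*1 + 1)²)*3 = (65 + (-1 - 3 + 1)²)*3 = (65 + (-3)²)*3 = (65 + 9)*3 = 74*3 = 222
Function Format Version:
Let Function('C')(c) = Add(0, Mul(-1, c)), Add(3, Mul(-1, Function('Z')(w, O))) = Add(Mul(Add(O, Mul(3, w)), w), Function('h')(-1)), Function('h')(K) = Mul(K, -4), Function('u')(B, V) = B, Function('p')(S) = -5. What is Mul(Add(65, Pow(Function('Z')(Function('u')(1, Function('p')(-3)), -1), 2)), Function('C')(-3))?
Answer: 222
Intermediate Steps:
Function('h')(K) = Mul(-4, K)
Function('Z')(w, O) = Add(-1, Mul(-1, w, Add(O, Mul(3, w)))) (Function('Z')(w, O) = Add(3, Mul(-1, Add(Mul(Add(O, Mul(3, w)), w), Mul(-4, -1)))) = Add(3, Mul(-1, Add(Mul(w, Add(O, Mul(3, w))), 4))) = Add(3, Mul(-1, Add(4, Mul(w, Add(O, Mul(3, w)))))) = Add(3, Add(-4, Mul(-1, w, Add(O, Mul(3, w))))) = Add(-1, Mul(-1, w, Add(O, Mul(3, w)))))
Function('C')(c) = Mul(-1, c)
Mul(Add(65, Pow(Function('Z')(Function('u')(1, Function('p')(-3)), -1), 2)), Function('C')(-3)) = Mul(Add(65, Pow(Add(-1, Mul(-3, Pow(1, 2)), Mul(-1, -1, 1)), 2)), Mul(-1, -3)) = Mul(Add(65, Pow(Add(-1, Mul(-3, 1), 1), 2)), 3) = Mul(Add(65, Pow(Add(-1, -3, 1), 2)), 3) = Mul(Add(65, Pow(-3, 2)), 3) = Mul(Add(65, 9), 3) = Mul(74, 3) = 222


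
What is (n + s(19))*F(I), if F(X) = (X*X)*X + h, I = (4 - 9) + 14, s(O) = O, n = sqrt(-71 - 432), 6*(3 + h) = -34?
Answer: 41059/3 + 2161*I*sqrt(503)/3 ≈ 13686.0 + 16155.0*I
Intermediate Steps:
h = -26/3 (h = -3 + (1/6)*(-34) = -3 - 17/3 = -26/3 ≈ -8.6667)
n = I*sqrt(503) (n = sqrt(-503) = I*sqrt(503) ≈ 22.428*I)
I = 9 (I = -5 + 14 = 9)
F(X) = -26/3 + X**3 (F(X) = (X*X)*X - 26/3 = X**2*X - 26/3 = X**3 - 26/3 = -26/3 + X**3)
(n + s(19))*F(I) = (I*sqrt(503) + 19)*(-26/3 + 9**3) = (19 + I*sqrt(503))*(-26/3 + 729) = (19 + I*sqrt(503))*(2161/3) = 41059/3 + 2161*I*sqrt(503)/3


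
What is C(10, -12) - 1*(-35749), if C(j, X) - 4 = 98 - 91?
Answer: 35760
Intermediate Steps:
C(j, X) = 11 (C(j, X) = 4 + (98 - 91) = 4 + 7 = 11)
C(10, -12) - 1*(-35749) = 11 - 1*(-35749) = 11 + 35749 = 35760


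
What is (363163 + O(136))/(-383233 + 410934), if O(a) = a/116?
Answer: 10531761/803329 ≈ 13.110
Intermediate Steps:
O(a) = a/116 (O(a) = a*(1/116) = a/116)
(363163 + O(136))/(-383233 + 410934) = (363163 + (1/116)*136)/(-383233 + 410934) = (363163 + 34/29)/27701 = (10531761/29)*(1/27701) = 10531761/803329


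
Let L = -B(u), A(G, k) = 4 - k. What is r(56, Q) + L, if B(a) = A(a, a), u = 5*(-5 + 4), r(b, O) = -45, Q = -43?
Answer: -54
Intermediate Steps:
u = -5 (u = 5*(-1) = -5)
B(a) = 4 - a
L = -9 (L = -(4 - 1*(-5)) = -(4 + 5) = -1*9 = -9)
r(56, Q) + L = -45 - 9 = -54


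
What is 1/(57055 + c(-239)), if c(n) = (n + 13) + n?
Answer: 1/56590 ≈ 1.7671e-5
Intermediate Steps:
c(n) = 13 + 2*n (c(n) = (13 + n) + n = 13 + 2*n)
1/(57055 + c(-239)) = 1/(57055 + (13 + 2*(-239))) = 1/(57055 + (13 - 478)) = 1/(57055 - 465) = 1/56590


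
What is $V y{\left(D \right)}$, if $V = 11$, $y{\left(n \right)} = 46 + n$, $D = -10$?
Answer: $396$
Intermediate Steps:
$V y{\left(D \right)} = 11 \left(46 - 10\right) = 11 \cdot 36 = 396$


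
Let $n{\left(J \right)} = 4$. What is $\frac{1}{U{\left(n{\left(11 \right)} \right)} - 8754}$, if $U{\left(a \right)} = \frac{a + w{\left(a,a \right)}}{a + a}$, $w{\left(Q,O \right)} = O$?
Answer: $- \frac{1}{8753} \approx -0.00011425$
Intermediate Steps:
$U{\left(a \right)} = 1$ ($U{\left(a \right)} = \frac{a + a}{a + a} = \frac{2 a}{2 a} = 2 a \frac{1}{2 a} = 1$)
$\frac{1}{U{\left(n{\left(11 \right)} \right)} - 8754} = \frac{1}{1 - 8754} = \frac{1}{-8753} = - \frac{1}{8753}$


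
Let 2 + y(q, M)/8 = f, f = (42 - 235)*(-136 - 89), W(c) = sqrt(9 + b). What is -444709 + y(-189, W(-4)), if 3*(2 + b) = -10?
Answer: -97325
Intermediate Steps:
b = -16/3 (b = -2 + (1/3)*(-10) = -2 - 10/3 = -16/3 ≈ -5.3333)
W(c) = sqrt(33)/3 (W(c) = sqrt(9 - 16/3) = sqrt(11/3) = sqrt(33)/3)
f = 43425 (f = -193*(-225) = 43425)
y(q, M) = 347384 (y(q, M) = -16 + 8*43425 = -16 + 347400 = 347384)
-444709 + y(-189, W(-4)) = -444709 + 347384 = -97325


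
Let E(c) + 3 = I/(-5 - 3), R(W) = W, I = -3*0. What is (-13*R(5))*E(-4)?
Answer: 195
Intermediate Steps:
I = 0
E(c) = -3 (E(c) = -3 + 0/(-5 - 3) = -3 + 0/(-8) = -3 - ⅛*0 = -3 + 0 = -3)
(-13*R(5))*E(-4) = -13*5*(-3) = -65*(-3) = 195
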